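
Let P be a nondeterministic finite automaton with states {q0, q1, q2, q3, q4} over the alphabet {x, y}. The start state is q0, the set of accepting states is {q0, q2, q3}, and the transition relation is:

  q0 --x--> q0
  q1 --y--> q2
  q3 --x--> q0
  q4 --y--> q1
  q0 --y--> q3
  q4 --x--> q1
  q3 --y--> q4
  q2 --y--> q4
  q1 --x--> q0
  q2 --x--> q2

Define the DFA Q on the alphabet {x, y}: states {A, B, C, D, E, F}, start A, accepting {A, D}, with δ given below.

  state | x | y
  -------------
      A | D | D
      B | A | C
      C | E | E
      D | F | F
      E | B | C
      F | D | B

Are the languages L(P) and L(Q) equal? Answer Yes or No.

No

The string xx is accepted by P but rejected by Q.
So L(P) ≠ L(Q).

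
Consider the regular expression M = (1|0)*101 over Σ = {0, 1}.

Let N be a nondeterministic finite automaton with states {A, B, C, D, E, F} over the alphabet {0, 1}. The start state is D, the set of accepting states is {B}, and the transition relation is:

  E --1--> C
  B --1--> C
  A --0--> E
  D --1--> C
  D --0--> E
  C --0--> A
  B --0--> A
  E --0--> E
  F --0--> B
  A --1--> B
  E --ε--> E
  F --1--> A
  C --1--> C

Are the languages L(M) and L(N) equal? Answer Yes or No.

Yes

Converting the expression M to a DFA (subset construction, then merging equivalent states) gives the minimal DFA with states {m0, m1, m2, m3}, start state m0, accepting states {m3} and transitions m0: 0→m0, 1→m1; m1: 0→m2, 1→m1; m2: 0→m0, 1→m3; m3: 0→m2, 1→m1.
Exploring the product automaton M × N from the start pair (m0, D), following both machines on each input symbol, reaches 5 state pairs: (m0, D), (m0, E), (m1, C), (m2, A), (m3, B).
M accepts in {m3} and N accepts in {B}. In every reachable pair the two components are either both accepting — (m3, B) — or both non-accepting, so no string is accepted by exactly one of the machines: L(M) \ L(N) and L(N) \ L(M) are both empty.
Hence every string is accepted by M iff it is accepted by N, and the two languages coincide.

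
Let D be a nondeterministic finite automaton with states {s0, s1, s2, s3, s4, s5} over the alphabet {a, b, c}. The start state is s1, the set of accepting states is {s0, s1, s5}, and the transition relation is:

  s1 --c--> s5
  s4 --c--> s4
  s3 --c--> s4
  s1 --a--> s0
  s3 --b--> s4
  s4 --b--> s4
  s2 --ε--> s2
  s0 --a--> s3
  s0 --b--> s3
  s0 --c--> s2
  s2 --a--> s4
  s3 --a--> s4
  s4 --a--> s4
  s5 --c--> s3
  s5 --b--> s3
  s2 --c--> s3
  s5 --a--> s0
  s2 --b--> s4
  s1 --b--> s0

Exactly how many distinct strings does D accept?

5

The useful subgraph on states {s0, s1, s5} is acyclic, so L(D) is finite; the longest accepting path visits 3 useful states, giving maximum string length 2.
Counting accepting paths from s1 by length: 1 of length 0, 3 of length 1, 1 of length 2. Total 5.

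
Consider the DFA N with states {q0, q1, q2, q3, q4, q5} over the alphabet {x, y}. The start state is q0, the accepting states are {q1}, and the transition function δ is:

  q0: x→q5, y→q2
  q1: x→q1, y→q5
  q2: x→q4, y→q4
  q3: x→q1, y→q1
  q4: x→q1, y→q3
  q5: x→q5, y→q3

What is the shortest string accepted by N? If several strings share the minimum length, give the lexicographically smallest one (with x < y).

A breadth-first search from q0 reaches an accepting state first via the path q0 → q5 → q3 → q1 on input xyx.
No string of length < 3 is accepted (BFS exhausts all shorter strings without reaching an accepting state), and xyx is the lexicographically least accepting string of length 3.

xyx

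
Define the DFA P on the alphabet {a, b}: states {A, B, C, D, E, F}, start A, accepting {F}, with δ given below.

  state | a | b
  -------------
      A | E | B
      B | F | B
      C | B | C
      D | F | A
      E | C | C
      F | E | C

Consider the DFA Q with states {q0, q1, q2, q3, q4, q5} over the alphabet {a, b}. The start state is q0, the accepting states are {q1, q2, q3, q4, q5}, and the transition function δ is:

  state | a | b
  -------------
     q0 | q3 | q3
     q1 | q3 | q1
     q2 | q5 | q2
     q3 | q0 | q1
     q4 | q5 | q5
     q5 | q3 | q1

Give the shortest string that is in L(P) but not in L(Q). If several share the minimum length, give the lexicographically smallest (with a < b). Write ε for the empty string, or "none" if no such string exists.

ba

The string ba is accepted by P but not by Q.
No shorter string lies in the difference, and ba is the lexicographically first length-2 string in L(P) \ L(Q).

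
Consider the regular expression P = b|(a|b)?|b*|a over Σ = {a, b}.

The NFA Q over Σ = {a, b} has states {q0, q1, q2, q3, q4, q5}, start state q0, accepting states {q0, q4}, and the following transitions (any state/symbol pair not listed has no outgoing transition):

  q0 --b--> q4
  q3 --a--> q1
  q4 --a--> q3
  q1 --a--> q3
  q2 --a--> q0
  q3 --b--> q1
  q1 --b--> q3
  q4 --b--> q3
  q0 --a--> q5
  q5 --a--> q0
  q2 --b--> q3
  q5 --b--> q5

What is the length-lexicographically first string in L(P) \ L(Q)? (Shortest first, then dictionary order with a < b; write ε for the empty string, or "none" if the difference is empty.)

a

The string a is accepted by P but not by Q.
No shorter string lies in the difference, and a is the lexicographically first length-1 string in L(P) \ L(Q).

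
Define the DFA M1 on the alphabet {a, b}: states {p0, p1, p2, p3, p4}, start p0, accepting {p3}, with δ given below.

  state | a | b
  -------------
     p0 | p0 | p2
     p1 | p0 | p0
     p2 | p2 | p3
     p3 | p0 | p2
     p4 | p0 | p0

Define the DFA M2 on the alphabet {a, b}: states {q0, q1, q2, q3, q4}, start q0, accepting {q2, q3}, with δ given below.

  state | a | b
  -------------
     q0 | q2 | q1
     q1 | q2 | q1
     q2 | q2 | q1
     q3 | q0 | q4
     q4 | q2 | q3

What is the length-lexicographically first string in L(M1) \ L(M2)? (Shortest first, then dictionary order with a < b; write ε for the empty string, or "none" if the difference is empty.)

The string bb is accepted by M1 but not by M2.
No shorter string lies in the difference, and bb is the lexicographically first length-2 string in L(M1) \ L(M2).

bb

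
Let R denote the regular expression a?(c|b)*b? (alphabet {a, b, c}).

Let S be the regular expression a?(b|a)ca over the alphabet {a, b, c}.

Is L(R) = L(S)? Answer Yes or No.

No

The empty string ε is accepted by R but rejected by S.
So L(R) ≠ L(S).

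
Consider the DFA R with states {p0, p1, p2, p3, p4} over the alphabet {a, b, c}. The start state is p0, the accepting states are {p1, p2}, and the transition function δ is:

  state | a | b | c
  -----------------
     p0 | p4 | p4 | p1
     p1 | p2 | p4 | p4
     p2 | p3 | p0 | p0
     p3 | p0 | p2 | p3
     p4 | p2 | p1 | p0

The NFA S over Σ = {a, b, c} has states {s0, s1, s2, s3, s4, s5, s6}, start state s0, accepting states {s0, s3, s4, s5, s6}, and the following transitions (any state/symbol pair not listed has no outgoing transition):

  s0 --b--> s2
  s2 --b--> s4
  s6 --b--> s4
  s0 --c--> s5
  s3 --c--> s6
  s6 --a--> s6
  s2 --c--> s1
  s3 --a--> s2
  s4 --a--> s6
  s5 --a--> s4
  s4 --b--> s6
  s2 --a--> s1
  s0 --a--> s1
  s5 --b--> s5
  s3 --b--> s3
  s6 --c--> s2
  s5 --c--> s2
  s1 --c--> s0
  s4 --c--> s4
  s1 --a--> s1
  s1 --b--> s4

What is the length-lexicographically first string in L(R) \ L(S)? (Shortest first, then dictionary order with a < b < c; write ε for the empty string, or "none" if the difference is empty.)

aa

The string aa is accepted by R but not by S.
No shorter string lies in the difference, and aa is the lexicographically first length-2 string in L(R) \ L(S).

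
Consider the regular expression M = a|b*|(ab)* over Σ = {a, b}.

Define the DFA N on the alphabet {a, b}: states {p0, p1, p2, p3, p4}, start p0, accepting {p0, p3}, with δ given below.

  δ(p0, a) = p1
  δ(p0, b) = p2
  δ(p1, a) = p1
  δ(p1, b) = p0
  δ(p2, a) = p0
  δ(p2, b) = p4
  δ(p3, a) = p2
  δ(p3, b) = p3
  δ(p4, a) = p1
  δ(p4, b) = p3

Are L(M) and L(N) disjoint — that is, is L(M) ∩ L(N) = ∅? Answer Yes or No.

The empty string ε is accepted by both M and N.
Hence L(M) ∩ L(N) ≠ ∅.

No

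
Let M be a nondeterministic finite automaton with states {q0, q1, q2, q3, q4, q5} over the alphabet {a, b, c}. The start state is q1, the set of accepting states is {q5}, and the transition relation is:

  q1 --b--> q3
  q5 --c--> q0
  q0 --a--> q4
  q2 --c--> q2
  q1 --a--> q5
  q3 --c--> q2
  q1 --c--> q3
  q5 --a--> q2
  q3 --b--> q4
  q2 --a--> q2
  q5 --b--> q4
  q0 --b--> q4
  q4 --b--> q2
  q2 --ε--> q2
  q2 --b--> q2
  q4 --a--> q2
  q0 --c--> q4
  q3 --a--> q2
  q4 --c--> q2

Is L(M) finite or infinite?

finite

The useful states (reachable from q1 and able to reach an accepting state) are {q1, q5}.
Restricted to these states the transition graph has no cycle, so every accepting path has bounded length and L is finite.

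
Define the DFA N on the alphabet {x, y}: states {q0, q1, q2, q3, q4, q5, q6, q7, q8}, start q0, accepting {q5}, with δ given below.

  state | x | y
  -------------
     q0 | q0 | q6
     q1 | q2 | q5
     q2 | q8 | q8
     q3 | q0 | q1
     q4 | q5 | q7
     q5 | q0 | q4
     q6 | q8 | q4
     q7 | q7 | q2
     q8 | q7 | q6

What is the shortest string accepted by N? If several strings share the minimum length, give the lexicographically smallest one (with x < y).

yyx

A breadth-first search from q0 reaches an accepting state first via the path q0 → q6 → q4 → q5 on input yyx.
No string of length < 3 is accepted (BFS exhausts all shorter strings without reaching an accepting state), and yyx is the lexicographically least accepting string of length 3.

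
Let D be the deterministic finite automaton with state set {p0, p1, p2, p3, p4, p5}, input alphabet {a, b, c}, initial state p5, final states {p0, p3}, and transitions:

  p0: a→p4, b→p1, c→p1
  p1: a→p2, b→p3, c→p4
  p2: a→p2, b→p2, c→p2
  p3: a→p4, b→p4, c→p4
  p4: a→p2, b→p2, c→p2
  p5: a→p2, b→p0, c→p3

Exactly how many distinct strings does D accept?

4

The useful subgraph on states {p0, p1, p3, p5} is acyclic, so L(D) is finite; the longest accepting path visits 4 useful states, giving maximum string length 3.
Counting accepting paths from p5 by length: 2 of length 1, 2 of length 3. Total 4.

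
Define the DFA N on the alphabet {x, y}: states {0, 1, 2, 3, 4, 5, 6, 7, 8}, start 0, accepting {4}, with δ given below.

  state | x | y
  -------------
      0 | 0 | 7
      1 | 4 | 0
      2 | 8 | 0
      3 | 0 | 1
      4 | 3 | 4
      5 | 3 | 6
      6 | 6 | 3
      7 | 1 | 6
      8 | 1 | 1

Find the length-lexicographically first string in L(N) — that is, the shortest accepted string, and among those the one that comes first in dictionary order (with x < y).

yxx

A breadth-first search from 0 reaches an accepting state first via the path 0 → 7 → 1 → 4 on input yxx.
No string of length < 3 is accepted (BFS exhausts all shorter strings without reaching an accepting state), and yxx is the lexicographically least accepting string of length 3.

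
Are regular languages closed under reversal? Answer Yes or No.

Yes

Reverse every transition of an NFA for L, make the old start state the unique accepting state, and add a fresh start state with ε-moves to the old accepting states; this NFA accepts Lᴿ.
So the regular languages are closed under reversal.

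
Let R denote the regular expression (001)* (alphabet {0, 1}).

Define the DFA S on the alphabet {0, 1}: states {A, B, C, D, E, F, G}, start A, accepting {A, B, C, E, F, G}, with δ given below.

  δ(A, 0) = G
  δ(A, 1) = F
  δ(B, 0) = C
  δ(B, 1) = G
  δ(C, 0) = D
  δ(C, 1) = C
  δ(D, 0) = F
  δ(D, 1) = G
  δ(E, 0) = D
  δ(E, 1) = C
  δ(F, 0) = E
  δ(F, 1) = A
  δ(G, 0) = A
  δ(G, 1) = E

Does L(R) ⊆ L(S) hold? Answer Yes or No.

Yes

Converting the expression R to a DFA (subset construction, then merging equivalent states) gives the minimal DFA with states {r0, r1, r2, r3}, start state r0, accepting states {r0} and transitions r0: 0→r1, 1→r2; r1: 0→r3, 1→r2; r2: 0→r2, 1→r2; r3: 0→r2, 1→r0.
Exploring the product automaton R × S from the start pair (r0, A), following both machines on each input symbol, reaches 18 state pairs: (r0, A), (r1, G), (r2, F), (r3, A), (r2, E), (r2, A), (r2, G), (r0, F), (r2, D), (r2, C), (r1, E), (r3, D), (r0, G), (r1, A), (r3, G), (r0, E), (r1, D), (r3, F).
R accepts in {r0} and S accepts in {A, B, C, E, F, G}. The reachable pairs whose R-component is accepting are (r0, A), (r0, F), (r0, G), (r0, E); in each of them the S-component is accepting too, so the product for L(R) \ L(S) (R-component accepting, S-component rejecting) has no reachable accepting pair and the difference is empty.
Hence every string in L(R) is also in L(S).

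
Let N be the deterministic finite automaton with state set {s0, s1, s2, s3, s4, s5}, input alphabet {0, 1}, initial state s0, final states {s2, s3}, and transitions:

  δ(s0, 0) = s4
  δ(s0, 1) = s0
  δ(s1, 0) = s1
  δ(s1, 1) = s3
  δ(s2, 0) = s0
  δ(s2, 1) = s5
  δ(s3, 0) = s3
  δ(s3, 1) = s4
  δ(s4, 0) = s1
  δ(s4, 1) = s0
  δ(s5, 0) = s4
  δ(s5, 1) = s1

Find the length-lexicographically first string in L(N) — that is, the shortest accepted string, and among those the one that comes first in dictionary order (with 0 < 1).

001

A breadth-first search from s0 reaches an accepting state first via the path s0 → s4 → s1 → s3 on input 001.
No string of length < 3 is accepted (BFS exhausts all shorter strings without reaching an accepting state), and 001 is the lexicographically least accepting string of length 3.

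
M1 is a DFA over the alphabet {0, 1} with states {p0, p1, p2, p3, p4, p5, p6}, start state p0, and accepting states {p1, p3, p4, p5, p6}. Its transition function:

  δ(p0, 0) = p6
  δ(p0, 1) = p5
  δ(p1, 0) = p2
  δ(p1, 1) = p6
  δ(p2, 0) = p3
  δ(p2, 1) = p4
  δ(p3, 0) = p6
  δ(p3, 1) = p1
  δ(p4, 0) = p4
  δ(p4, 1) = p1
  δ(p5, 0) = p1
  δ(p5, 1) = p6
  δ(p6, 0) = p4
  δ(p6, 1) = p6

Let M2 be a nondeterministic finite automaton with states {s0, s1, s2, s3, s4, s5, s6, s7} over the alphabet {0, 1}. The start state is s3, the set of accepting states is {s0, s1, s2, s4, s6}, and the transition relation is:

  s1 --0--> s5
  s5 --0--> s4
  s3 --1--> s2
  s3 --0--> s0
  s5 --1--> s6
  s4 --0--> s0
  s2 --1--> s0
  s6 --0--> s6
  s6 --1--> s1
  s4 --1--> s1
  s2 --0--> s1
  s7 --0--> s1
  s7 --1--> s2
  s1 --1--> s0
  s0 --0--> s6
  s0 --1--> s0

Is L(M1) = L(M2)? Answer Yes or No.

Exploring the product automaton M1 × M2 from the start pair (p0, s3), following both machines on each input symbol, reaches 7 state pairs: (p0, s3), (p6, s0), (p5, s2), (p4, s6), (p1, s1), (p2, s5), (p3, s4).
M1 accepts in {p1, p3, p4, p5, p6} and M2 accepts in {s0, s1, s2, s4, s6}. In every reachable pair the two components are either both accepting — (p6, s0), (p5, s2), (p4, s6), (p1, s1), (p3, s4) — or both non-accepting, so no string is accepted by exactly one of the machines: L(M1) \ L(M2) and L(M2) \ L(M1) are both empty.
Hence every string is accepted by M1 iff it is accepted by M2, and the two languages coincide.

Yes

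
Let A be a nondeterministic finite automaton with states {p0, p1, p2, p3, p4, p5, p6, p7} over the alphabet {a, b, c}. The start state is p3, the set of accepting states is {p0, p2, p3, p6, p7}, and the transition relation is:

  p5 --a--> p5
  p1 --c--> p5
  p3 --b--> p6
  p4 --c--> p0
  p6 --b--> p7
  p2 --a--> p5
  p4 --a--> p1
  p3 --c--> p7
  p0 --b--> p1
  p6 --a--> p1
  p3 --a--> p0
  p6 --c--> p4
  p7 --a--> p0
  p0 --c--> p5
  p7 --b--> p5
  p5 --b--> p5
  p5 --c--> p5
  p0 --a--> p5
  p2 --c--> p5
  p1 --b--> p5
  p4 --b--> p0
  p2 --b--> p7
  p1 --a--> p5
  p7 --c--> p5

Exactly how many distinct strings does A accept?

The useful subgraph on states {p0, p3, p4, p6, p7} is acyclic, so L(A) is finite; the longest accepting path visits 4 useful states, giving maximum string length 3.
Counting accepting paths from p3 by length: 1 of length 0, 3 of length 1, 2 of length 2, 3 of length 3. Total 9.

9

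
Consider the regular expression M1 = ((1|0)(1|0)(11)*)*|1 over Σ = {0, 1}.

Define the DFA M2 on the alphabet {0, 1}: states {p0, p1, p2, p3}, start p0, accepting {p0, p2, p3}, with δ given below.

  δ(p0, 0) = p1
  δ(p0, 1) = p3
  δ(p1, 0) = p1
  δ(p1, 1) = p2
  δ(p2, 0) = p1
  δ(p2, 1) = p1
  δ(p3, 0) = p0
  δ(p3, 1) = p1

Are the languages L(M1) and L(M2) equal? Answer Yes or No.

No

The string 00 is accepted by M1 but rejected by M2.
So L(M1) ≠ L(M2).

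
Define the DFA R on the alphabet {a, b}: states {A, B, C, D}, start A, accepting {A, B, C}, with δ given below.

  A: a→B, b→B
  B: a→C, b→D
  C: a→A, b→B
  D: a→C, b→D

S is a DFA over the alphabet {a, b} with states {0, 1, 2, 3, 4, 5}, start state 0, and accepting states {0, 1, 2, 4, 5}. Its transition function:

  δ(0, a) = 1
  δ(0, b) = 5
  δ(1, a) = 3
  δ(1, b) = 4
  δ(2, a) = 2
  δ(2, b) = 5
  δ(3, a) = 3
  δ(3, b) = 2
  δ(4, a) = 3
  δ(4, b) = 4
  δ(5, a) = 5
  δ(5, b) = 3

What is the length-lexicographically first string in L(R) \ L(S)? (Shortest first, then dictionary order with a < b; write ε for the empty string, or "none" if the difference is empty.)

aa

The string aa is accepted by R but not by S.
No shorter string lies in the difference, and aa is the lexicographically first length-2 string in L(R) \ L(S).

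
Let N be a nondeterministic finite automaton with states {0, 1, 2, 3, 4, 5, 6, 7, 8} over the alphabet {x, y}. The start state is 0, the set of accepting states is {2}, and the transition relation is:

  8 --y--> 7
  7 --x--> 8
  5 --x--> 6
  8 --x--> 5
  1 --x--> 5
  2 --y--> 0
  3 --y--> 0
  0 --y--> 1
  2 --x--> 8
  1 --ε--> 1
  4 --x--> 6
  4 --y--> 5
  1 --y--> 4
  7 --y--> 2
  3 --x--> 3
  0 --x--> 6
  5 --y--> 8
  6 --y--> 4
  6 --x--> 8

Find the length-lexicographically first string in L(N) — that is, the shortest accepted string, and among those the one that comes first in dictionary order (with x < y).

xxyy

A breadth-first search from 0 reaches an accepting state first via the path 0 → 6 → 8 → 7 → 2 on input xxyy.
No string of length < 4 is accepted (BFS exhausts all shorter strings without reaching an accepting state), and xxyy is the lexicographically least accepting string of length 4.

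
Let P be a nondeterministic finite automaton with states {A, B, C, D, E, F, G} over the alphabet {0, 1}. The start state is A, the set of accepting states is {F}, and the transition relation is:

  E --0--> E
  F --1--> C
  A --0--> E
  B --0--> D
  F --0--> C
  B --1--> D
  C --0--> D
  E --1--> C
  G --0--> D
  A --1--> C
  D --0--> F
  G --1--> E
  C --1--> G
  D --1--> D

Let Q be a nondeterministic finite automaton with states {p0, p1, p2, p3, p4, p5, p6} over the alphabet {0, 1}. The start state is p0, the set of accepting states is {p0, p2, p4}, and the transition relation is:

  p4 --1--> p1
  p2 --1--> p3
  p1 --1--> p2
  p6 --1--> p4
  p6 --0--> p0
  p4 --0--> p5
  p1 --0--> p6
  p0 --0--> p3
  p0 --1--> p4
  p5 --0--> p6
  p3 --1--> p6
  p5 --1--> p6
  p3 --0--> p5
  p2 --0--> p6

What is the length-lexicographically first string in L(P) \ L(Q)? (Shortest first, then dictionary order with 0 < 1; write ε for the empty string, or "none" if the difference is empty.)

100

The string 100 is accepted by P but not by Q.
No shorter string lies in the difference, and 100 is the lexicographically first length-3 string in L(P) \ L(Q).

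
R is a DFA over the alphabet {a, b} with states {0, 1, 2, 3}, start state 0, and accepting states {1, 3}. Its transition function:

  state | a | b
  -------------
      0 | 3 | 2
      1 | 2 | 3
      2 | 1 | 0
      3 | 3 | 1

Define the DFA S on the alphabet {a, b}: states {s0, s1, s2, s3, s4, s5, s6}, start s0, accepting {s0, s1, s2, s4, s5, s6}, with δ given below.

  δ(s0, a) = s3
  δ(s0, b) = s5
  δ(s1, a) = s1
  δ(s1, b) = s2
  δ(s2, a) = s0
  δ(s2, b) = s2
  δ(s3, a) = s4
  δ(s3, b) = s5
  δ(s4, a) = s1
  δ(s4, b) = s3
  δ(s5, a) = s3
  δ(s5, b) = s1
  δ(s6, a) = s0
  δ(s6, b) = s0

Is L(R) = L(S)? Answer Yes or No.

No

The string a is accepted by R but rejected by S.
So L(R) ≠ L(S).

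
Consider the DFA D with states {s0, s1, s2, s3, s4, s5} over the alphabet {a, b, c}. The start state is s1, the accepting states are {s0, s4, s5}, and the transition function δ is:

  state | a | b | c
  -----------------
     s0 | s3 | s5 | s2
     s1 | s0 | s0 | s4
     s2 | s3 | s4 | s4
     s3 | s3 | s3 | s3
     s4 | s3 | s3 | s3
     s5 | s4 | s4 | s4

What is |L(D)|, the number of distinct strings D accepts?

15

The useful subgraph on states {s0, s1, s2, s4, s5} is acyclic, so L(D) is finite; the longest accepting path visits 4 useful states, giving maximum string length 3.
Counting accepting paths from s1 by length: 3 of length 1, 2 of length 2, 10 of length 3. Total 15.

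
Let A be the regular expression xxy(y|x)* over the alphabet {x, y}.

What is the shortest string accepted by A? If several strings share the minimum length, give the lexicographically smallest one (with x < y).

By inspection of the expression, no string of length less than 3 matches, and xxy is the lexicographically first match of length 3.

xxy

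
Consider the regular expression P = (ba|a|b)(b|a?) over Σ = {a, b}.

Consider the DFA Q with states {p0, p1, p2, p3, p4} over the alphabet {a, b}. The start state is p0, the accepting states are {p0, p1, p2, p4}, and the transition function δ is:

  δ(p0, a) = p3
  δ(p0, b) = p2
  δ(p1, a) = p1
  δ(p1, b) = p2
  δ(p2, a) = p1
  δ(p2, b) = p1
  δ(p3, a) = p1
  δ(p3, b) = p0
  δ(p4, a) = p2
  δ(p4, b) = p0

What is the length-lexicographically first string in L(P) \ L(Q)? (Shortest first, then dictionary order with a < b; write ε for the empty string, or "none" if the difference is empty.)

a

The string a is accepted by P but not by Q.
No shorter string lies in the difference, and a is the lexicographically first length-1 string in L(P) \ L(Q).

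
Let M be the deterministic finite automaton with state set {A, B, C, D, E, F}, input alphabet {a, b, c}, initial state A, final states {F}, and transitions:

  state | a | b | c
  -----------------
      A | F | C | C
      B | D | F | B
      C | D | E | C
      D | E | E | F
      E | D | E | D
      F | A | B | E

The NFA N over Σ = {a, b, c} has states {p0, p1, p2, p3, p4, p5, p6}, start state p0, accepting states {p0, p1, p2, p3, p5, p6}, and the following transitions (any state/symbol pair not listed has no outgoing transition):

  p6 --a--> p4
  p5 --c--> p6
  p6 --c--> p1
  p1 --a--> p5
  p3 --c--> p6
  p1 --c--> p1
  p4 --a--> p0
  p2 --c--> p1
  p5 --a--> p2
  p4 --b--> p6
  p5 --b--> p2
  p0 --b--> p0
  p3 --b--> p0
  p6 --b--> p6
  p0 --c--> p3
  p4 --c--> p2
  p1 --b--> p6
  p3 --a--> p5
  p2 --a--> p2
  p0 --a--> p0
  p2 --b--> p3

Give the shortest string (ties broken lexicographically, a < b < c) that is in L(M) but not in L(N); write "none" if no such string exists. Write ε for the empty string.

Exploring the product automaton M × N from the start pair (A, p0), following both machines on each input symbol, reaches 32 state pairs: (A, p0), (F, p0), (C, p0), (C, p3), (B, p0), (E, p3), (D, p0), (E, p0), (D, p5), (C, p6), (B, p3), (D, p6), (F, p3), (D, p3), (E, p2), (F, p6), (D, p4), (E, p6), (C, p1), (B, p6), (E, p4), (F, p1), (A, p5), (E, p5), (D, p2), (D, p1), (A, p4), (E, p1), (F, p2), (B, p1), (C, p2), (A, p2).
M accepts in {F} and N accepts in {p0, p1, p2, p3, p5, p6}. The reachable pairs whose M-component is accepting are (F, p0), (F, p3), (F, p6), (F, p1), (F, p2); in each of them the N-component is accepting too, so the product for L(M) \ L(N) (M-component accepting, N-component rejecting) has no reachable accepting pair and the difference is empty.
So every string accepted by M is also accepted by N: L(M) \ L(N) = ∅ and there is no such string.

none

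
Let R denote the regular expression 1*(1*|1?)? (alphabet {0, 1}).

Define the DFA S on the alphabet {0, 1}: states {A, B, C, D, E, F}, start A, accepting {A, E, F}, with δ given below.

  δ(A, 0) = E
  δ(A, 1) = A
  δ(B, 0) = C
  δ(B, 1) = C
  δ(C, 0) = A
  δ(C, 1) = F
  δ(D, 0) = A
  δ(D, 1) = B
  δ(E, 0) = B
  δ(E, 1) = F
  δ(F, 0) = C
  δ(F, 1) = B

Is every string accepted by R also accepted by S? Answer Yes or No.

Yes

Converting the expression R to a DFA (subset construction, then merging equivalent states) gives the minimal DFA with states {r0, r1}, start state r0, accepting states {r0} and transitions r0: 0→r1, 1→r0; r1: 0→r1, 1→r1.
Exploring the product automaton R × S from the start pair (r0, A), following both machines on each input symbol, reaches 6 state pairs: (r0, A), (r1, E), (r1, B), (r1, F), (r1, C), (r1, A).
R accepts in {r0} and S accepts in {A, E, F}. The reachable pairs whose R-component is accepting are (r0, A); in each of them the S-component is accepting too, so the product for L(R) \ L(S) (R-component accepting, S-component rejecting) has no reachable accepting pair and the difference is empty.
Hence every string in L(R) is also in L(S).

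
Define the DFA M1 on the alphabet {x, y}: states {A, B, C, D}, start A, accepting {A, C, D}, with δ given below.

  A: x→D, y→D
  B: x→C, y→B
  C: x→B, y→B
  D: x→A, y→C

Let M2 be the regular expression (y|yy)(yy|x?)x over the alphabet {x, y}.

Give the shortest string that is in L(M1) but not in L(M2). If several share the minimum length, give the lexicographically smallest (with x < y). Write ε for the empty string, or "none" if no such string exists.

ε

The empty string ε is accepted by M1 but not by M2.
Since ε is the unique shortest string, it is the required witness.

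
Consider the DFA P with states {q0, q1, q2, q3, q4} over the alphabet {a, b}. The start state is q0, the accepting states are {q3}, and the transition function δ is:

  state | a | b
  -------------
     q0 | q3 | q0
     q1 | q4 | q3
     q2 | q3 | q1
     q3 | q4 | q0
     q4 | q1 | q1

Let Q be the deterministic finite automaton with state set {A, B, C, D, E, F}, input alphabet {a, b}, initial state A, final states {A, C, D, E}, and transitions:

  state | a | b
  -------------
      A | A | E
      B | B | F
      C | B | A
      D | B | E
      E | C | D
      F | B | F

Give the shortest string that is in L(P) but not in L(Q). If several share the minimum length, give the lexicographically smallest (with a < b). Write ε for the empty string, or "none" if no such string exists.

The string bba is accepted by P but not by Q.
No shorter string lies in the difference, and bba is the lexicographically first length-3 string in L(P) \ L(Q).

bba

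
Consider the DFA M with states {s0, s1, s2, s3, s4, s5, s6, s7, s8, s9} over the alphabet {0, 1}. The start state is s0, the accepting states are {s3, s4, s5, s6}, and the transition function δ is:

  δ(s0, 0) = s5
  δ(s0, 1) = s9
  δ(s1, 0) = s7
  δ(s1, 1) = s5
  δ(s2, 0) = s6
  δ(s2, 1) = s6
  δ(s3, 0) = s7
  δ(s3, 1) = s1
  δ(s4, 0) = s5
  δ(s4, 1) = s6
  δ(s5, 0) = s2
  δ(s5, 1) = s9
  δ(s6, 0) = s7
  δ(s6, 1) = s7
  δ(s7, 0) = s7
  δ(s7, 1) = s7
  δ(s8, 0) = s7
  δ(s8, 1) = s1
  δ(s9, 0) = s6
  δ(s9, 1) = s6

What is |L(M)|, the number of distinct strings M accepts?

The useful subgraph on states {s0, s2, s5, s6, s9} is acyclic, so L(M) is finite; the longest accepting path visits 4 useful states, giving maximum string length 3.
Counting accepting paths from s0 by length: 1 of length 1, 2 of length 2, 4 of length 3. Total 7.

7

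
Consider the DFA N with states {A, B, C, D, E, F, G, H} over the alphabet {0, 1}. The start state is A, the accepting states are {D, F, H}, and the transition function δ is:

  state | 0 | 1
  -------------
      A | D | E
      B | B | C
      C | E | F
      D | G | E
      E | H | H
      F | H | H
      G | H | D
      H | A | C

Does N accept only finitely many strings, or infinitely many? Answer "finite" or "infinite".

State A is reachable from the start and can reach an accepting state, and it lies on the cycle A → D → E → H → A.
Traversing that cycle any number of times yields accepted strings of unbounded length, so the language is infinite.

infinite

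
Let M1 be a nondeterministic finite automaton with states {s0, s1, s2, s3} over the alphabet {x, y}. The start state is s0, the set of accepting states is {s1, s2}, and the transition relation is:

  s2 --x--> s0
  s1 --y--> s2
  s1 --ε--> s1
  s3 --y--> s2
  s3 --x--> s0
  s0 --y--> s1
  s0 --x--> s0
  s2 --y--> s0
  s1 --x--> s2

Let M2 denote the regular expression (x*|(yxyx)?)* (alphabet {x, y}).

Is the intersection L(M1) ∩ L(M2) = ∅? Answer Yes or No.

Yes

Converting the expression M2 to a DFA (subset construction, then merging equivalent states) gives the minimal DFA with states {r0, r1, r2, r3, r4}, start state r0, accepting states {r0} and transitions r0: x→r0, y→r1; r1: x→r2, y→r3; r2: x→r3, y→r4; r3: x→r3, y→r3; r4: x→r0, y→r3.
Exploring the product automaton M1 × M2 from the start pair (s0, r0), following both machines on each input symbol, reaches 7 state pairs: (s0, r0), (s1, r1), (s2, r2), (s2, r3), (s0, r3), (s0, r4), (s1, r3).
M1 accepts in {s1, s2} and M2 accepts in {r0}; no reachable pair has both components accepting, so no string drives both machines to acceptance simultaneously and L(M1) ∩ L(M2) = ∅.
So no string is accepted by both, and the intersection is empty.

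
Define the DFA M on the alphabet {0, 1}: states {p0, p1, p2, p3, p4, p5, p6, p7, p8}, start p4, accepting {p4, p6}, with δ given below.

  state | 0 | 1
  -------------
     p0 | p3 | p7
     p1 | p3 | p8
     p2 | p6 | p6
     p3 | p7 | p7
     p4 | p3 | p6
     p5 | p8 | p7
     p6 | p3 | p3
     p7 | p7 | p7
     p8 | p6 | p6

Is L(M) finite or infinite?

finite

The useful states (reachable from p4 and able to reach an accepting state) are {p4, p6}.
Restricted to these states the transition graph has no cycle, so every accepting path has bounded length and L is finite.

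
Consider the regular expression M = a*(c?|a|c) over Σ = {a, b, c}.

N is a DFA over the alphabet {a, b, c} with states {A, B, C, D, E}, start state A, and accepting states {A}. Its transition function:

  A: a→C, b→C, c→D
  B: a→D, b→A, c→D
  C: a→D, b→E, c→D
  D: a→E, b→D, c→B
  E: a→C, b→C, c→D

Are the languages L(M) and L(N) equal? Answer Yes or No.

The string a is accepted by M but rejected by N.
So L(M) ≠ L(N).

No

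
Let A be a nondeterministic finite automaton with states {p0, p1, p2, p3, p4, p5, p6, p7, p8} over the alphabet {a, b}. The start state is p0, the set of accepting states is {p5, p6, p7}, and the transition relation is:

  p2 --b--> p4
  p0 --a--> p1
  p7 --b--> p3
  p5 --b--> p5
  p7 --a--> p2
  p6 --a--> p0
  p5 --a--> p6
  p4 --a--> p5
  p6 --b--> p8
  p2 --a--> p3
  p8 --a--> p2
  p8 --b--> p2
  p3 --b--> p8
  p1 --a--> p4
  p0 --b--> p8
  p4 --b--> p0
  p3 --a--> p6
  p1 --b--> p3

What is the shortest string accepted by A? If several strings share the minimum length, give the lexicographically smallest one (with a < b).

A breadth-first search from p0 reaches an accepting state first via the path p0 → p1 → p4 → p5 on input aaa.
No string of length < 3 is accepted (BFS exhausts all shorter strings without reaching an accepting state), and aaa is the lexicographically least accepting string of length 3.

aaa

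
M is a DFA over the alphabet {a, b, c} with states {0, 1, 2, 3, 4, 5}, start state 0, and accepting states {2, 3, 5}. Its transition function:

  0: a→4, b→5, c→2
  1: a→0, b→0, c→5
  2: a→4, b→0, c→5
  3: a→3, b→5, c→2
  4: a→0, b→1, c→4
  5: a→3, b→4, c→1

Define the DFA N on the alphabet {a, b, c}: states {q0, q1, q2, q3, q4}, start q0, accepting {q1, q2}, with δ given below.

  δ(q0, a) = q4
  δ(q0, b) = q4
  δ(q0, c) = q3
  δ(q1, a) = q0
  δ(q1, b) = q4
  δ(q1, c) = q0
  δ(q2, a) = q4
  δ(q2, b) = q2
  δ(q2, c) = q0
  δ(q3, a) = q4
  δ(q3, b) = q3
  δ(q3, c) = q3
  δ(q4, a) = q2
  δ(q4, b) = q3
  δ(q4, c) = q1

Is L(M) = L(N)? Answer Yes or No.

The string b is accepted by M but rejected by N.
So L(M) ≠ L(N).

No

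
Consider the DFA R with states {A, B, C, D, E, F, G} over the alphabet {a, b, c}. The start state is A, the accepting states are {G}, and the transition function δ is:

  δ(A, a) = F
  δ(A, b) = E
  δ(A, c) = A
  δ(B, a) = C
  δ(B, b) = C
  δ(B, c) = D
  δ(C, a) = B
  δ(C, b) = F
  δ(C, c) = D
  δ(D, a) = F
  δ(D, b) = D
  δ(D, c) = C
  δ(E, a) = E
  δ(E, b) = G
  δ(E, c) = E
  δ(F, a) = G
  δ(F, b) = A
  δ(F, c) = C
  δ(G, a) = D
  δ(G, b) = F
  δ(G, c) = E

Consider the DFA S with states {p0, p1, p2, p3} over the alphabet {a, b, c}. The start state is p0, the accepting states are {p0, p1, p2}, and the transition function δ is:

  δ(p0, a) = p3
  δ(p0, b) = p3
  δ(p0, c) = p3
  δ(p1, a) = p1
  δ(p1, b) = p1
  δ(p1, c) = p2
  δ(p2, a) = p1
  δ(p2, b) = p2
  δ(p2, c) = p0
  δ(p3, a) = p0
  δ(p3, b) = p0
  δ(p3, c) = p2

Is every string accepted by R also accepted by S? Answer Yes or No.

No

The string bab is in L(R) but not in L(S).
So L(R) ⊄ L(S).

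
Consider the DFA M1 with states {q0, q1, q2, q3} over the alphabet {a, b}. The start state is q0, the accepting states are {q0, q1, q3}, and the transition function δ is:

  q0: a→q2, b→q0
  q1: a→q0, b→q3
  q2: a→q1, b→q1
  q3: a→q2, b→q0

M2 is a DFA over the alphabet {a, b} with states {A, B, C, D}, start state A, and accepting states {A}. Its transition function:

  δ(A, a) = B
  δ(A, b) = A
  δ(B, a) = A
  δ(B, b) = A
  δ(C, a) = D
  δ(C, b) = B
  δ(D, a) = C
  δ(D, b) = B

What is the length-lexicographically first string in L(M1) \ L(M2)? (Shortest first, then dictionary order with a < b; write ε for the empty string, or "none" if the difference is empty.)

The string aaa is accepted by M1 but not by M2.
No shorter string lies in the difference, and aaa is the lexicographically first length-3 string in L(M1) \ L(M2).

aaa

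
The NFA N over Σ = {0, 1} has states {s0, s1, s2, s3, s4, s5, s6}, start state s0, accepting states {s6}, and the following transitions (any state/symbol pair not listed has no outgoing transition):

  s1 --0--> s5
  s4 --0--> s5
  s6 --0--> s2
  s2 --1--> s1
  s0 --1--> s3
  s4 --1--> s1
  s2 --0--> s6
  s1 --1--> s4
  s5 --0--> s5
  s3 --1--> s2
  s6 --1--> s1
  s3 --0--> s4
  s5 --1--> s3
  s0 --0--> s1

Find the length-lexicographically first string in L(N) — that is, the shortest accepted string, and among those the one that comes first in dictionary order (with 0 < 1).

110

A breadth-first search from s0 reaches an accepting state first via the path s0 → s3 → s2 → s6 on input 110.
No string of length < 3 is accepted (BFS exhausts all shorter strings without reaching an accepting state), and 110 is the lexicographically least accepting string of length 3.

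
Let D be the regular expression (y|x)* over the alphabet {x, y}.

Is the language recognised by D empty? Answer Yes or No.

No

The empty string ε matches the expression, so it belongs to L(D).
Since L(D) contains at least one string, it is not empty.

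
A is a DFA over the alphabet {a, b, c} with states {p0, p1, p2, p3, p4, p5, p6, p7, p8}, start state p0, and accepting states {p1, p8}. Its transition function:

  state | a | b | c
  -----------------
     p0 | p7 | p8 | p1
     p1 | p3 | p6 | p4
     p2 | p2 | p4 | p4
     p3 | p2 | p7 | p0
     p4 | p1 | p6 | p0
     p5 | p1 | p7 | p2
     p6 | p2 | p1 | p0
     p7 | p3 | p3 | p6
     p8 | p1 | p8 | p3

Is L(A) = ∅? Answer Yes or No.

The string b is accepted: the run p0 → p8 ends in the accepting state p8.
Since at least one string is accepted, L(A) is not empty.

No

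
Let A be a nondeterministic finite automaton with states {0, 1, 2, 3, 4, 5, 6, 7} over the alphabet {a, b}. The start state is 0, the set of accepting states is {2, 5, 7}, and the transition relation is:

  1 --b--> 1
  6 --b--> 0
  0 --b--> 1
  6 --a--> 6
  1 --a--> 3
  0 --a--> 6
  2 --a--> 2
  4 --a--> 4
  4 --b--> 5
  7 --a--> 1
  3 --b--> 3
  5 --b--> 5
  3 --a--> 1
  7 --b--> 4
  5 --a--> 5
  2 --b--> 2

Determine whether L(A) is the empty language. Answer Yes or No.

The states reachable from the start state are {0, 1, 3, 6}.
None of the accepting states {2, 5, 7} is reachable, so no string is accepted and L(A) = ∅.

Yes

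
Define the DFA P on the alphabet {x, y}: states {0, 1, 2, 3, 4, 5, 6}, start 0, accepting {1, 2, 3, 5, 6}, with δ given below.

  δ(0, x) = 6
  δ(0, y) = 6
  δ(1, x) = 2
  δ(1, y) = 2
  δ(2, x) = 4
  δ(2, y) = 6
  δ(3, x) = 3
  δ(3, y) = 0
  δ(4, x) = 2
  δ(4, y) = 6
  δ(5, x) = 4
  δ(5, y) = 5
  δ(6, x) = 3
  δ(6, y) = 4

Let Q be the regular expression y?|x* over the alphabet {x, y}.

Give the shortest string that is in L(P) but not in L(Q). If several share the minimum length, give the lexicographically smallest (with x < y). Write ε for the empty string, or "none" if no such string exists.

yx

The string yx is accepted by P but not by Q.
No shorter string lies in the difference, and yx is the lexicographically first length-2 string in L(P) \ L(Q).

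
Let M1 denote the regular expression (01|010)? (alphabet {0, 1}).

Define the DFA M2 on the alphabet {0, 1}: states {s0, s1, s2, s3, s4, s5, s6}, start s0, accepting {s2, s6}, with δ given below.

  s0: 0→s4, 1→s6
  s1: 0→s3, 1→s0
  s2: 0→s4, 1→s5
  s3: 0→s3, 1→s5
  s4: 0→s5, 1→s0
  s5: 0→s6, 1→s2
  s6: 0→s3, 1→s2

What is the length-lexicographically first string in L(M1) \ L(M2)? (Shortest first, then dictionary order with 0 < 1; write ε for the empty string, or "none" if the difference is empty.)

ε

The empty string ε is accepted by M1 but not by M2.
Since ε is the unique shortest string, it is the required witness.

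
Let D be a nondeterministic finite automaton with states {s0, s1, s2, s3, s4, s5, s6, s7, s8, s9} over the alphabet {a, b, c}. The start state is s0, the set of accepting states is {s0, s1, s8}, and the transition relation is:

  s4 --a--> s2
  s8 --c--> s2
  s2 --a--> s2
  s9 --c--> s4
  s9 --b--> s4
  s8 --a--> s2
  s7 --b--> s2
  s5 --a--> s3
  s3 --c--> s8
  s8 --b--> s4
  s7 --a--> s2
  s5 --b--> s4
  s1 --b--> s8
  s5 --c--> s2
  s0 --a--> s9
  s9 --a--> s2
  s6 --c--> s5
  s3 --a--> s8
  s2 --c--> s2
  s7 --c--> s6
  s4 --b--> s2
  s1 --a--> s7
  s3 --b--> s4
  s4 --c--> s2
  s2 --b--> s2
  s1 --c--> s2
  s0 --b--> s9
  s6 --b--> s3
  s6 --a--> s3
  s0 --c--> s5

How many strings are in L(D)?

3

The useful subgraph on states {s0, s3, s5, s8} is acyclic, so L(D) is finite; the longest accepting path visits 4 useful states, giving maximum string length 3.
Counting accepting paths from s0 by length: 1 of length 0, 2 of length 3. Total 3.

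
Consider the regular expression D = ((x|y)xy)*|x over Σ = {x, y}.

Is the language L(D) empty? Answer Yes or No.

The empty string ε matches the expression, so it belongs to L(D).
Since L(D) contains at least one string, it is not empty.

No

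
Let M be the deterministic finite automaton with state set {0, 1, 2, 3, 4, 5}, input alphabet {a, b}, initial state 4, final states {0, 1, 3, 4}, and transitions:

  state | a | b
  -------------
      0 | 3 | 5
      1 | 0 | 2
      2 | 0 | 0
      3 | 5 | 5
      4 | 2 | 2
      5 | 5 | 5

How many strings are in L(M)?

9

The useful subgraph on states {0, 2, 3, 4} is acyclic, so L(M) is finite; the longest accepting path visits 4 useful states, giving maximum string length 3.
Counting accepting paths from 4 by length: 1 of length 0, 4 of length 2, 4 of length 3. Total 9.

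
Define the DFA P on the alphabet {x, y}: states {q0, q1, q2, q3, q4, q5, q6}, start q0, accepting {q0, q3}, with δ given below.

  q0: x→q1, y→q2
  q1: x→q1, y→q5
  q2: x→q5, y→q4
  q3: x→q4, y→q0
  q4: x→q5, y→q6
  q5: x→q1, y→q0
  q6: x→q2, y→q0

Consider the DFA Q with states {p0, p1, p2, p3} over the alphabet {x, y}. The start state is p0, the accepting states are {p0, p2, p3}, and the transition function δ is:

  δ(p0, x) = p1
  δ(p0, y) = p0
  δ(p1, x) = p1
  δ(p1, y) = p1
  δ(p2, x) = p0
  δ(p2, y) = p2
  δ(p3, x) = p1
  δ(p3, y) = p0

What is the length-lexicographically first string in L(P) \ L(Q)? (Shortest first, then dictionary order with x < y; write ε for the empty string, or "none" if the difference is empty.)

The string xyy is accepted by P but not by Q.
No shorter string lies in the difference, and xyy is the lexicographically first length-3 string in L(P) \ L(Q).

xyy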